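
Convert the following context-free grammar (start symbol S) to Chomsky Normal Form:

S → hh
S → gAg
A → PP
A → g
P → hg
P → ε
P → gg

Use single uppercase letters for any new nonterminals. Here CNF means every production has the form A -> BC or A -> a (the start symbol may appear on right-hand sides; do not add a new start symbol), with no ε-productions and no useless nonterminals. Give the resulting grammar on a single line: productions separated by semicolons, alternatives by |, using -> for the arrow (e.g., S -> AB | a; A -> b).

Nullable: {A, P}; after ε-elimination: S -> gg | hh | gAg; A -> P | g | PP; P -> gg | hg.
After unit-elimination: S -> gg | hh | gAg; A -> g | PP | gg | hg; P -> gg | hg.
TERM: introduce B -> g, C -> h and substitute in every rule of length ≥2.
BIN: S -> BAB becomes S -> BD, D -> AB.

S -> BB | BD | CC; A -> g | BB | CB | PP; B -> g; C -> h; D -> AB; P -> BB | CB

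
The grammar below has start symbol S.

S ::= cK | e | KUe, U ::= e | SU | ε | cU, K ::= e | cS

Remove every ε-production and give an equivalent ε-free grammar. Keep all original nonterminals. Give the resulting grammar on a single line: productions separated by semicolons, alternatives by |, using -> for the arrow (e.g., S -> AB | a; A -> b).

S -> e | Ke | cK | KUe; K -> e | cS; U -> S | c | e | SU | cU

Nullable set: {U}.
S -> KUe: U nullable, giving KUe | Ke.
Drop U -> ε.
U -> SU: U nullable, giving S | SU.
U -> cU: U nullable, giving c | cU.
Unchanged (no nullable symbols): S -> cK; S -> e; K -> cS; K -> e; U -> e.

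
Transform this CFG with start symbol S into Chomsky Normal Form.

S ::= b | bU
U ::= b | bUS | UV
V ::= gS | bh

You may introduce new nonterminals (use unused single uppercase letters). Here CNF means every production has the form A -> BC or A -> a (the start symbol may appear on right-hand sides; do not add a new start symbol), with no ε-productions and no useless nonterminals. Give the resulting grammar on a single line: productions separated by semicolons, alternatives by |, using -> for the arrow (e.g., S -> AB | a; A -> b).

No ε-productions.
No unit productions to eliminate.
TERM: introduce A -> b, C -> g, B -> h and substitute in every rule of length ≥2.
BIN: U -> AUS becomes U -> AD, D -> US.

S -> b | AU; A -> b; B -> h; C -> g; D -> US; U -> b | AD | UV; V -> AB | CS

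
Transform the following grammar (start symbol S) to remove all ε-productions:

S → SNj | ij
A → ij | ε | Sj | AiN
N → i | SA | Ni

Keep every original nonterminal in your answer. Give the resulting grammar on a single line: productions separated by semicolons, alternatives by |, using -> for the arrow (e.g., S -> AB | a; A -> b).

S -> ij | SNj; A -> Sj | iN | ij | AiN; N -> S | i | Ni | SA

Nullable set: {A}.
Drop A -> ε.
A -> AiN: A nullable, giving AiN | iN.
N -> SA: A nullable, giving S | SA.
Unchanged (no nullable symbols): S -> SNj; S -> ij; A -> Sj; A -> ij; N -> Ni; N -> i.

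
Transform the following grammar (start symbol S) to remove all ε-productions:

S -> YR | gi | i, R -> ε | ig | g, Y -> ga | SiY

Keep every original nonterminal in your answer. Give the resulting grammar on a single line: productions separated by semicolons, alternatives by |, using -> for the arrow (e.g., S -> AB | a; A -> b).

Nullable set: {R}.
S -> YR: R nullable, giving Y | YR.
Drop R -> ε.
Unchanged (no nullable symbols): S -> gi; S -> i; R -> g; R -> ig; Y -> SiY; Y -> ga.

S -> Y | i | YR | gi; R -> g | ig; Y -> ga | SiY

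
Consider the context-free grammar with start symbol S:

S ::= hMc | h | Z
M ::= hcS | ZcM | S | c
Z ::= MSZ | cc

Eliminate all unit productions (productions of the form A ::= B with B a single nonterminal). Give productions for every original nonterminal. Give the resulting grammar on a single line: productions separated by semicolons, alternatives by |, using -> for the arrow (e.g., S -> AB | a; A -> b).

Unit productions: M->S, S->Z.
Unit pairs (A ⇒* B via units): (M,S), (M,Z), (S,Z).
S: inherits non-unit rules of {S, Z} → MSZ | cc | h | hMc.
M: inherits non-unit rules of {M, S, Z} → MSZ | ZcM | c | cc | h | hMc | hcS.
Z: inherits non-unit rules of {Z} → MSZ | cc.

S -> h | cc | MSZ | hMc; M -> c | h | cc | MSZ | ZcM | hMc | hcS; Z -> cc | MSZ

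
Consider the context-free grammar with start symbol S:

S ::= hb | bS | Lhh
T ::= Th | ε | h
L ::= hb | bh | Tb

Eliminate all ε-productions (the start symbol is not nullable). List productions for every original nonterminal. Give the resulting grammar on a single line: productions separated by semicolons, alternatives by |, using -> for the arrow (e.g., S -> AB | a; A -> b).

Nullable set: {T}.
L -> Tb: T nullable, giving Tb | b.
Drop T -> ε.
T -> Th: T nullable, giving Th | h.
Unchanged (no nullable symbols): S -> Lhh; S -> bS; S -> hb; L -> bh; L -> hb; T -> h.

S -> bS | hb | Lhh; L -> b | Tb | bh | hb; T -> h | Th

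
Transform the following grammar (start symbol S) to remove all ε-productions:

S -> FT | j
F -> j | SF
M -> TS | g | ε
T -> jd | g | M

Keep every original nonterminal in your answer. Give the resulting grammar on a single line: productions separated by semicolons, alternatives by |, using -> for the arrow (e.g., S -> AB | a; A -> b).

Nullable set: {M, T}.
S -> FT: T nullable, giving F | FT.
Drop M -> ε.
M -> TS: T nullable, giving S | TS.
T -> M: M nullable, giving M.
Unchanged (no nullable symbols): S -> j; F -> SF; F -> j; M -> g; T -> g; T -> jd.

S -> F | j | FT; F -> j | SF; M -> S | g | TS; T -> M | g | jd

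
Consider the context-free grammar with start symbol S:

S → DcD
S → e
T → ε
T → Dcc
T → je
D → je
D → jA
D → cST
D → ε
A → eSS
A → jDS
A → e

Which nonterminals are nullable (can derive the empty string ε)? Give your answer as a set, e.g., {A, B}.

{D, T}

Directly nullable (have an ε-rule): {D, T}.
Not nullable: A, S — each has a terminal in every rule's right-hand side or depends on a non-nullable symbol.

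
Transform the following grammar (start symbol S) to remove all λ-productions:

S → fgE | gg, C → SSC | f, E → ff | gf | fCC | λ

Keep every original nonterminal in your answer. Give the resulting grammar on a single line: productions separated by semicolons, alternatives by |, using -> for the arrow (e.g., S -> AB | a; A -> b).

Nullable set: {E}.
S -> fgE: E nullable, giving fg | fgE.
Drop E -> λ.
Unchanged (no nullable symbols): S -> gg; C -> SSC; C -> f; E -> fCC; E -> ff; E -> gf.

S -> fg | gg | fgE; C -> f | SSC; E -> ff | gf | fCC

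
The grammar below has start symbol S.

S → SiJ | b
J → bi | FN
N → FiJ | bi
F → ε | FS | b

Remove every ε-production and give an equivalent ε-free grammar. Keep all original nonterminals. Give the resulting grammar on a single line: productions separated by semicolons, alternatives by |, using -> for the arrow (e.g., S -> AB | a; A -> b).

Nullable set: {F}.
Drop F -> ε.
F -> FS: F nullable, giving FS | S.
J -> FN: F nullable, giving FN | N.
N -> FiJ: F nullable, giving FiJ | iJ.
Unchanged (no nullable symbols): S -> SiJ; S -> b; F -> b; J -> bi; N -> bi.

S -> b | SiJ; F -> S | b | FS; J -> N | FN | bi; N -> bi | iJ | FiJ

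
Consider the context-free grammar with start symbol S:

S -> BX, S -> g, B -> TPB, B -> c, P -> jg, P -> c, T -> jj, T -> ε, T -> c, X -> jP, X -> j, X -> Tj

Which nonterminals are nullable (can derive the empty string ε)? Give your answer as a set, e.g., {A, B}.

Directly nullable (have an ε-rule): {T}.
Not nullable: B, P, S, X — each has a terminal in every rule's right-hand side or depends on a non-nullable symbol.

{T}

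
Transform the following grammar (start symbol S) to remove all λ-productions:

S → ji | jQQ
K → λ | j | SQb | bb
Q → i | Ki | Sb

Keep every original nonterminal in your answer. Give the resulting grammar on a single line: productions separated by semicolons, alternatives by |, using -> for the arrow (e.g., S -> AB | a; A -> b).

Nullable set: {K}.
Drop K -> λ.
Q -> Ki: K nullable, giving Ki | i.
Unchanged (no nullable symbols): S -> jQQ; S -> ji; K -> SQb; K -> bb; K -> j; Q -> Sb; Q -> i.

S -> ji | jQQ; K -> j | bb | SQb; Q -> i | Ki | Sb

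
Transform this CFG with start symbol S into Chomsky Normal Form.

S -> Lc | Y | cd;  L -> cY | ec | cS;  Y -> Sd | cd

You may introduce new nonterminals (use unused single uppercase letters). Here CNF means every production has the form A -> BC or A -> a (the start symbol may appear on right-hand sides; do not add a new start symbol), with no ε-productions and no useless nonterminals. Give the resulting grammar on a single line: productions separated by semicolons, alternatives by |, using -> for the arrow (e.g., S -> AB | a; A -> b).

No ε-productions.
After unit-elimination: S -> Lc | Sd | cd; L -> cS | cY | ec; Y -> Sd | cd.
TERM: introduce A -> c, C -> d, B -> e and substitute in every rule of length ≥2.

S -> AC | LA | SC; A -> c; B -> e; C -> d; L -> AS | AY | BA; Y -> AC | SC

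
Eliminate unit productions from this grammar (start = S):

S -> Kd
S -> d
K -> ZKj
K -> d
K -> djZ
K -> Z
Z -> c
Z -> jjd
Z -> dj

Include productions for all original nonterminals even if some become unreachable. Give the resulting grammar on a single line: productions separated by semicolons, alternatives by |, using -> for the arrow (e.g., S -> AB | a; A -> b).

Unit productions: K->Z.
Unit pairs (A ⇒* B via units): (K,Z).
S: inherits non-unit rules of {S} → Kd | d.
K: inherits non-unit rules of {K, Z} → ZKj | c | d | dj | djZ | jjd.
Z: inherits non-unit rules of {Z} → c | dj | jjd.

S -> d | Kd; K -> c | d | dj | ZKj | djZ | jjd; Z -> c | dj | jjd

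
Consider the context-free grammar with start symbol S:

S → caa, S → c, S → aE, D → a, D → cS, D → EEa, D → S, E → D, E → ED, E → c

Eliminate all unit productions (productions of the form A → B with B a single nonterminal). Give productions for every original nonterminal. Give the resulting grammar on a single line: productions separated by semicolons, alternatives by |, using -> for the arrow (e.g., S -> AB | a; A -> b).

Unit productions: D->S, E->D.
Unit pairs (A ⇒* B via units): (D,S), (E,D), (E,S).
S: inherits non-unit rules of {S} → aE | c | caa.
D: inherits non-unit rules of {D, S} → EEa | a | aE | c | cS | caa.
E: inherits non-unit rules of {D, E, S} → ED | EEa | a | aE | c | cS | caa.

S -> c | aE | caa; D -> a | c | aE | cS | EEa | caa; E -> a | c | ED | aE | cS | EEa | caa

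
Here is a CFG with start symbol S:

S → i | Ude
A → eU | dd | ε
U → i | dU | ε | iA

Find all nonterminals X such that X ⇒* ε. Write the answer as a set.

Directly nullable (have an ε-rule): {A, U}.
Not nullable: S — each has a terminal in every rule's right-hand side or depends on a non-nullable symbol.

{A, U}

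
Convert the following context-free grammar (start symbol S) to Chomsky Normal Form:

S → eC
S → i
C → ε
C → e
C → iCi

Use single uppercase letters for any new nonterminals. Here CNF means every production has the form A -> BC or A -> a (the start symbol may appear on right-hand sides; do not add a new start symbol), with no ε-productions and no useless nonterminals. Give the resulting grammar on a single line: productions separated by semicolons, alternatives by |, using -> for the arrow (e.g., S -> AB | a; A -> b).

S -> e | i | BC; A -> i; B -> e; C -> e | AA | AD; D -> CA

Nullable: {C}; after ε-elimination: S -> e | i | eC; C -> e | ii | iCi.
No unit productions to eliminate.
TERM: introduce B -> e, A -> i and substitute in every rule of length ≥2.
BIN: C -> ACA becomes C -> AD, D -> CA.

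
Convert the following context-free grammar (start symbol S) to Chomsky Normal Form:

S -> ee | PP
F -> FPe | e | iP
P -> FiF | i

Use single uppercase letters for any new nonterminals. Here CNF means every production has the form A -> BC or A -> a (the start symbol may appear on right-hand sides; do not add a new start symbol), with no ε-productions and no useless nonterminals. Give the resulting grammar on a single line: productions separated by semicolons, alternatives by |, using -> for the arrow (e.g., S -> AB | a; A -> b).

No ε-productions.
No unit productions to eliminate.
TERM: introduce A -> e, B -> i and substitute in every rule of length ≥2.
BIN: F -> FPA becomes F -> FC, C -> PA; P -> FBF becomes P -> FD, D -> BF.

S -> AA | PP; A -> e; B -> i; C -> PA; D -> BF; F -> e | BP | FC; P -> i | FD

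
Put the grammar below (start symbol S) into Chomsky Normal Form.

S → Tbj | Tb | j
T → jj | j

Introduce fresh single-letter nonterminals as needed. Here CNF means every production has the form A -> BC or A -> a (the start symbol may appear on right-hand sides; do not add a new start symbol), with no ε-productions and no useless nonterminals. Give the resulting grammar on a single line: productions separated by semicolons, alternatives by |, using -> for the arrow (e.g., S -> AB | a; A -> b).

S -> j | TA | TC; A -> b; B -> j; C -> AB; T -> j | BB

No ε-productions.
No unit productions to eliminate.
TERM: introduce A -> b, B -> j and substitute in every rule of length ≥2.
BIN: S -> TAB becomes S -> TC, C -> AB.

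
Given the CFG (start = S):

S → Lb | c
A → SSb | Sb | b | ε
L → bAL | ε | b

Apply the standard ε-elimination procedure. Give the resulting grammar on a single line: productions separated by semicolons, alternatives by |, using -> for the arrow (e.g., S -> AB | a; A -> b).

Nullable set: {A, L}.
S -> Lb: L nullable, giving Lb | b.
Drop A -> ε.
Drop L -> ε.
L -> bAL: A, L nullable, giving b | bA | bAL | bL.
Unchanged (no nullable symbols): S -> c; A -> SSb; A -> Sb; A -> b; L -> b.

S -> b | c | Lb; A -> b | Sb | SSb; L -> b | bA | bL | bAL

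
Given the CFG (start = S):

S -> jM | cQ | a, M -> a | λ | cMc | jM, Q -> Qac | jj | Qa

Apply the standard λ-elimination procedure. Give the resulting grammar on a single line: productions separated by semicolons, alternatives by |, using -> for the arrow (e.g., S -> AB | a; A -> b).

S -> a | j | cQ | jM; M -> a | j | cc | jM | cMc; Q -> Qa | jj | Qac

Nullable set: {M}.
S -> jM: M nullable, giving j | jM.
Drop M -> λ.
M -> cMc: M nullable, giving cMc | cc.
M -> jM: M nullable, giving j | jM.
Unchanged (no nullable symbols): S -> a; S -> cQ; M -> a; Q -> Qa; Q -> Qac; Q -> jj.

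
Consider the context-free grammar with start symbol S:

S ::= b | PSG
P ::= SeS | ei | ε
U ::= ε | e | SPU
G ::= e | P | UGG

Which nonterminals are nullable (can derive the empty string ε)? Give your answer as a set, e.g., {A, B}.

{G, P, U}

Directly nullable (have an ε-rule): {P, U}.
G is nullable via G -> P (every symbol on the right is already known nullable).
Not nullable: S — each has a terminal in every rule's right-hand side or depends on a non-nullable symbol.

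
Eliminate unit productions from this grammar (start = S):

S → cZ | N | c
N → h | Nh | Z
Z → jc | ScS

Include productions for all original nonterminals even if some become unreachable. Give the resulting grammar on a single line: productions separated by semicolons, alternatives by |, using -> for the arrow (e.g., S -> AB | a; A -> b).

S -> c | h | Nh | cZ | jc | ScS; N -> h | Nh | jc | ScS; Z -> jc | ScS

Unit productions: N->Z, S->N.
Unit pairs (A ⇒* B via units): (N,Z), (S,N), (S,Z).
S: inherits non-unit rules of {N, S, Z} → Nh | ScS | c | cZ | h | jc.
N: inherits non-unit rules of {N, Z} → Nh | ScS | h | jc.
Z: inherits non-unit rules of {Z} → ScS | jc.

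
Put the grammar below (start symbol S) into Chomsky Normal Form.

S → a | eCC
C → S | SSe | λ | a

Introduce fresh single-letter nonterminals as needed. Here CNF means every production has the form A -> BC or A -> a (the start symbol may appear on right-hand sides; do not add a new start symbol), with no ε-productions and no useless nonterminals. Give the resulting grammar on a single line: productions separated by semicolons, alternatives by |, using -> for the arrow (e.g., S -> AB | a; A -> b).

S -> a | e | AC | AE; A -> e; B -> CC; C -> a | e | AB | AC | SD; D -> SA; E -> CC

Nullable: {C}; after ε-elimination: S -> a | e | eC | eCC; C -> S | a | SSe.
After unit-elimination: S -> a | e | eC | eCC; C -> a | e | eC | SSe | eCC.
TERM: introduce A -> e and substitute in every rule of length ≥2.
BIN: C -> ACC becomes C -> AB, B -> CC; C -> SSA becomes C -> SD, D -> SA; S -> ACC becomes S -> AE, E -> CC.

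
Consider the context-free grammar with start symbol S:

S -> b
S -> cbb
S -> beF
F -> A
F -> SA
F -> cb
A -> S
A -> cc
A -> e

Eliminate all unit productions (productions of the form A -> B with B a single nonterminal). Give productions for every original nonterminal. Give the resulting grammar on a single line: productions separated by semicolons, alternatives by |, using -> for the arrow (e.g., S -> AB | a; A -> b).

S -> b | beF | cbb; A -> b | e | cc | beF | cbb; F -> b | e | SA | cb | cc | beF | cbb

Unit productions: A->S, F->A.
Unit pairs (A ⇒* B via units): (A,S), (F,A), (F,S).
S: inherits non-unit rules of {S} → b | beF | cbb.
A: inherits non-unit rules of {A, S} → b | beF | cbb | cc | e.
F: inherits non-unit rules of {A, F, S} → SA | b | beF | cb | cbb | cc | e.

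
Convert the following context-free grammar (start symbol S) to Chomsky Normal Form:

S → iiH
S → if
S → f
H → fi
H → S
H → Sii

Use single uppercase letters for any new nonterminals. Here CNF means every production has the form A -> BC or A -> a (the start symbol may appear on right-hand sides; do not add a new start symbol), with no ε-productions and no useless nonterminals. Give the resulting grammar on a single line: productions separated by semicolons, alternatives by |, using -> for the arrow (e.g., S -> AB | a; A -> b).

S -> f | AB | AE; A -> i; B -> f; C -> AH; D -> AA; E -> AH; H -> f | AB | AC | BA | SD

No ε-productions.
After unit-elimination: S -> f | if | iiH; H -> f | fi | if | Sii | iiH.
TERM: introduce B -> f, A -> i and substitute in every rule of length ≥2.
BIN: H -> AAH becomes H -> AC, C -> AH; H -> SAA becomes H -> SD, D -> AA; S -> AAH becomes S -> AE, E -> AH.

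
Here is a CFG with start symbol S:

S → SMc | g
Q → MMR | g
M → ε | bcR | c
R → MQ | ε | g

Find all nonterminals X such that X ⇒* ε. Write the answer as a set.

Directly nullable (have an ε-rule): {M, R}.
Q is nullable via Q -> MMR (every symbol on the right is already known nullable).
Not nullable: S — each has a terminal in every rule's right-hand side or depends on a non-nullable symbol.

{M, Q, R}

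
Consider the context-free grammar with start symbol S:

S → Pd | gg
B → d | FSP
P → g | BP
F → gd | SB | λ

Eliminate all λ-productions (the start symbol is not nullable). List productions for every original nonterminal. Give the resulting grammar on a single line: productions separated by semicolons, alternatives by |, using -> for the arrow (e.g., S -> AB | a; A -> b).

Nullable set: {F}.
B -> FSP: F nullable, giving FSP | SP.
Drop F -> λ.
Unchanged (no nullable symbols): S -> Pd; S -> gg; B -> d; F -> SB; F -> gd; P -> BP; P -> g.

S -> Pd | gg; B -> d | SP | FSP; F -> SB | gd; P -> g | BP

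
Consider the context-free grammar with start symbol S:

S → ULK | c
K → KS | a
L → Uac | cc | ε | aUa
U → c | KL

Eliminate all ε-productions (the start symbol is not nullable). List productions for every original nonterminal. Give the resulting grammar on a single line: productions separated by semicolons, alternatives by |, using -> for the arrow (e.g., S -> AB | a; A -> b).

Nullable set: {L}.
S -> ULK: L nullable, giving UK | ULK.
Drop L -> ε.
U -> KL: L nullable, giving K | KL.
Unchanged (no nullable symbols): S -> c; K -> KS; K -> a; L -> Uac; L -> aUa; L -> cc; U -> c.

S -> c | UK | ULK; K -> a | KS; L -> cc | Uac | aUa; U -> K | c | KL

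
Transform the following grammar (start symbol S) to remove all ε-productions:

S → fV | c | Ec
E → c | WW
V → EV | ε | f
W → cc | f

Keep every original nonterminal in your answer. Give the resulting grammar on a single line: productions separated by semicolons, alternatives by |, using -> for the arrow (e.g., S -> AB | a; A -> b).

S -> c | f | Ec | fV; E -> c | WW; V -> E | f | EV; W -> f | cc

Nullable set: {V}.
S -> fV: V nullable, giving f | fV.
Drop V -> ε.
V -> EV: V nullable, giving E | EV.
Unchanged (no nullable symbols): S -> Ec; S -> c; E -> WW; E -> c; V -> f; W -> cc; W -> f.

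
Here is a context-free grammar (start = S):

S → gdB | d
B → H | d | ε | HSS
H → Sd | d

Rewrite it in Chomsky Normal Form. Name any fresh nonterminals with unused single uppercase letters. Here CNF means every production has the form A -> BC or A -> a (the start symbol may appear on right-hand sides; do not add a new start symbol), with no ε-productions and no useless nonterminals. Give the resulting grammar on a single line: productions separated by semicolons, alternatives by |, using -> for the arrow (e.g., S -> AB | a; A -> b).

Nullable: {B}; after ε-elimination: S -> d | gd | gdB; B -> H | d | HSS; H -> d | Sd.
After unit-elimination: S -> d | gd | gdB; B -> d | Sd | HSS; H -> d | Sd.
TERM: introduce A -> d, C -> g and substitute in every rule of length ≥2.
BIN: B -> HSS becomes B -> HD, D -> SS; S -> CAB becomes S -> CE, E -> AB.

S -> d | CA | CE; A -> d; B -> d | HD | SA; C -> g; D -> SS; E -> AB; H -> d | SA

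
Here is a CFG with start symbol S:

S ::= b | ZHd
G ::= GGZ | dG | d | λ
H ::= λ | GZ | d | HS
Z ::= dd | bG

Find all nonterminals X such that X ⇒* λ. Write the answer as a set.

Directly nullable (have an ε-rule): {G, H}.
Not nullable: S, Z — each has a terminal in every rule's right-hand side or depends on a non-nullable symbol.

{G, H}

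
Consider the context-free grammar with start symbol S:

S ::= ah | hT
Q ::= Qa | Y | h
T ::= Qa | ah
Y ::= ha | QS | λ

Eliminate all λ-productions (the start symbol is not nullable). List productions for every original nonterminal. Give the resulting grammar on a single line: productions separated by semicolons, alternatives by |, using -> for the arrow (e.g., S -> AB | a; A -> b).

S -> ah | hT; Q -> Y | a | h | Qa; T -> a | Qa | ah; Y -> S | QS | ha

Nullable set: {Q, Y}.
Q -> Qa: Q nullable, giving Qa | a.
Q -> Y: Y nullable, giving Y.
T -> Qa: Q nullable, giving Qa | a.
Drop Y -> λ.
Y -> QS: Q nullable, giving QS | S.
Unchanged (no nullable symbols): S -> ah; S -> hT; Q -> h; T -> ah; Y -> ha.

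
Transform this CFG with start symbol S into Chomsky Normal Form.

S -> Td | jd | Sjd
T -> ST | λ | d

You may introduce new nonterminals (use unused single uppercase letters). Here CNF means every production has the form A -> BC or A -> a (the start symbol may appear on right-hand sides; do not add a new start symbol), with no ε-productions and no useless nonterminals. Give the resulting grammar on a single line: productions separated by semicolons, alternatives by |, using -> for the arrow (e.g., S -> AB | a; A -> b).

S -> d | AB | SC | TB; A -> j; B -> d; C -> AB; D -> AB; T -> d | AB | SD | ST | TB

Nullable: {T}; after ε-elimination: S -> d | Td | jd | Sjd; T -> S | d | ST.
After unit-elimination: S -> d | Td | jd | Sjd; T -> d | ST | Td | jd | Sjd.
TERM: introduce B -> d, A -> j and substitute in every rule of length ≥2.
BIN: S -> SAB becomes S -> SC, C -> AB; T -> SAB becomes T -> SD, D -> AB.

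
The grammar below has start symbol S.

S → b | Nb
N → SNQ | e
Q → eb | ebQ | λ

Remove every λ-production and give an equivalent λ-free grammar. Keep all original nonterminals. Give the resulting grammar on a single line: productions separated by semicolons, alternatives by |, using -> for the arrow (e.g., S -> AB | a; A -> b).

S -> b | Nb; N -> e | SN | SNQ; Q -> eb | ebQ

Nullable set: {Q}.
N -> SNQ: Q nullable, giving SN | SNQ.
Drop Q -> λ.
Q -> ebQ: Q nullable, giving eb | ebQ.
Unchanged (no nullable symbols): S -> Nb; S -> b; N -> e; Q -> eb.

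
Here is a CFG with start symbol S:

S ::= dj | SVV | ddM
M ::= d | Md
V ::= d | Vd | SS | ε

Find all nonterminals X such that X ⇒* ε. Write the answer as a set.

Directly nullable (have an ε-rule): {V}.
Not nullable: M, S — each has a terminal in every rule's right-hand side or depends on a non-nullable symbol.

{V}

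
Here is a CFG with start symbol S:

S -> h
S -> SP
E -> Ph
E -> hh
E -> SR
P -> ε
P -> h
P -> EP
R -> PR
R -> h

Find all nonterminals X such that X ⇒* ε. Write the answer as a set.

{P}

Directly nullable (have an ε-rule): {P}.
Not nullable: E, R, S — each has a terminal in every rule's right-hand side or depends on a non-nullable symbol.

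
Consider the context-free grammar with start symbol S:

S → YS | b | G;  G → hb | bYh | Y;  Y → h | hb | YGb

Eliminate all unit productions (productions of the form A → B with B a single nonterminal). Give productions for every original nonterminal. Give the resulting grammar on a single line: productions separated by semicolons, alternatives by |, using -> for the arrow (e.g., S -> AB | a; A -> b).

Unit productions: G->Y, S->G.
Unit pairs (A ⇒* B via units): (G,Y), (S,G), (S,Y).
S: inherits non-unit rules of {G, S, Y} → YGb | YS | b | bYh | h | hb.
G: inherits non-unit rules of {G, Y} → YGb | bYh | h | hb.
Y: inherits non-unit rules of {Y} → YGb | h | hb.

S -> b | h | YS | hb | YGb | bYh; G -> h | hb | YGb | bYh; Y -> h | hb | YGb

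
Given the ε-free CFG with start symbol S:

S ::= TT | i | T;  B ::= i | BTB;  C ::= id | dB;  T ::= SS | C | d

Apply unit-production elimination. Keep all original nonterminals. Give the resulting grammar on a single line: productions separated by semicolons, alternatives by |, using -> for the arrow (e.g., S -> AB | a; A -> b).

Unit productions: S->T, T->C.
Unit pairs (A ⇒* B via units): (S,C), (S,T), (T,C).
S: inherits non-unit rules of {C, S, T} → SS | TT | d | dB | i | id.
B: inherits non-unit rules of {B} → BTB | i.
C: inherits non-unit rules of {C} → dB | id.
T: inherits non-unit rules of {C, T} → SS | d | dB | id.

S -> d | i | SS | TT | dB | id; B -> i | BTB; C -> dB | id; T -> d | SS | dB | id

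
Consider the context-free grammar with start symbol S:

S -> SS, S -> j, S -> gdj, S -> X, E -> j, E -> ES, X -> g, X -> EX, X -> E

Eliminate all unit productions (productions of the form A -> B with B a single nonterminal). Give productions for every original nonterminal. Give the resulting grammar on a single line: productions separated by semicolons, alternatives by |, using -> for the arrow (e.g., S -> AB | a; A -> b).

S -> g | j | ES | EX | SS | gdj; E -> j | ES; X -> g | j | ES | EX

Unit productions: S->X, X->E.
Unit pairs (A ⇒* B via units): (S,E), (S,X), (X,E).
S: inherits non-unit rules of {E, S, X} → ES | EX | SS | g | gdj | j.
E: inherits non-unit rules of {E} → ES | j.
X: inherits non-unit rules of {E, X} → ES | EX | g | j.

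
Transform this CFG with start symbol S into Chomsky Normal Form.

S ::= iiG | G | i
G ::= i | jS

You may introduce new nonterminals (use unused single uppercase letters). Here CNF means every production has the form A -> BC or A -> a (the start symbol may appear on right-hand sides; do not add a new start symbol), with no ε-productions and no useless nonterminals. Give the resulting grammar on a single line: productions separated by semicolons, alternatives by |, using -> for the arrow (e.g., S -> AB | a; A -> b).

No ε-productions.
After unit-elimination: S -> i | jS | iiG; G -> i | jS.
TERM: introduce B -> i, A -> j and substitute in every rule of length ≥2.
BIN: S -> BBG becomes S -> BC, C -> BG.

S -> i | AS | BC; A -> j; B -> i; C -> BG; G -> i | AS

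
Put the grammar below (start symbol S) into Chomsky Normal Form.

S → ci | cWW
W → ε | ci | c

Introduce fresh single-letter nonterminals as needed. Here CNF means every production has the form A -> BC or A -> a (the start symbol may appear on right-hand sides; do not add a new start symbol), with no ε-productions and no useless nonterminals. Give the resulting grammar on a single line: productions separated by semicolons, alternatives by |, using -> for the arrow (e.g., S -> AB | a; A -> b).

S -> c | AB | AC | AW; A -> c; B -> i; C -> WW; W -> c | AB

Nullable: {W}; after ε-elimination: S -> c | cW | ci | cWW; W -> c | ci.
No unit productions to eliminate.
TERM: introduce A -> c, B -> i and substitute in every rule of length ≥2.
BIN: S -> AWW becomes S -> AC, C -> WW.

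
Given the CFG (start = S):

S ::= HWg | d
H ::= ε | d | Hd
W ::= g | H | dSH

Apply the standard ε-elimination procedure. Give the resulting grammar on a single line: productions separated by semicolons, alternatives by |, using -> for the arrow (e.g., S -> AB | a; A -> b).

S -> d | g | Hg | Wg | HWg; H -> d | Hd; W -> H | g | dS | dSH

Nullable set: {H, W}.
S -> HWg: H, W nullable, giving HWg | Hg | Wg | g.
Drop H -> ε.
H -> Hd: H nullable, giving Hd | d.
W -> H: H nullable, giving H.
W -> dSH: H nullable, giving dS | dSH.
Unchanged (no nullable symbols): S -> d; H -> d; W -> g.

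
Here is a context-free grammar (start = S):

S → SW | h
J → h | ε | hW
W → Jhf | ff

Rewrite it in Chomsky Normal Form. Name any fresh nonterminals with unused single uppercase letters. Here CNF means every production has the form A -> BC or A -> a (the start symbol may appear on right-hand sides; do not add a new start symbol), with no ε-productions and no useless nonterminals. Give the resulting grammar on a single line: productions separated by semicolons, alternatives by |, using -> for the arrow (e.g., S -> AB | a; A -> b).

Nullable: {J}; after ε-elimination: S -> h | SW; J -> h | hW; W -> ff | hf | Jhf.
No unit productions to eliminate.
TERM: introduce B -> f, A -> h and substitute in every rule of length ≥2.
BIN: W -> JAB becomes W -> JC, C -> AB.

S -> h | SW; A -> h; B -> f; C -> AB; J -> h | AW; W -> AB | BB | JC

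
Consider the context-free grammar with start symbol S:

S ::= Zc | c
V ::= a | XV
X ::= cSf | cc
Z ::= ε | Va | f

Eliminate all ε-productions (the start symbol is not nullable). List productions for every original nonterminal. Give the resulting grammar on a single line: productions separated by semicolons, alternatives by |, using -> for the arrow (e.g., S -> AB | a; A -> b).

S -> c | Zc; V -> a | XV; X -> cc | cSf; Z -> f | Va

Nullable set: {Z}.
S -> Zc: Z nullable, giving Zc | c.
Drop Z -> ε.
Unchanged (no nullable symbols): S -> c; V -> XV; V -> a; X -> cSf; X -> cc; Z -> Va; Z -> f.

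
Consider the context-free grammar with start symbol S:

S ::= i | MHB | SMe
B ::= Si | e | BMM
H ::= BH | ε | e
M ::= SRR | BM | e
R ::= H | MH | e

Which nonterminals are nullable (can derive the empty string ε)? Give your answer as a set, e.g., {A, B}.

Directly nullable (have an ε-rule): {H}.
R is nullable via R -> H (every symbol on the right is already known nullable).
Not nullable: B, M, S — each has a terminal in every rule's right-hand side or depends on a non-nullable symbol.

{H, R}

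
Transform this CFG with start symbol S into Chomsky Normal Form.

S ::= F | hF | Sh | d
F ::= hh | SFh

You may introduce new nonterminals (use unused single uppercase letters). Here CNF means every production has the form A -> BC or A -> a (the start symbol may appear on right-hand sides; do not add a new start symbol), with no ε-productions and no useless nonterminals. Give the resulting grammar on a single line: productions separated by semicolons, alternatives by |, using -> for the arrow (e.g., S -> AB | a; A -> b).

S -> d | AA | AF | SA | SC; A -> h; B -> FA; C -> FA; F -> AA | SB

No ε-productions.
After unit-elimination: S -> d | Sh | hF | hh | SFh; F -> hh | SFh.
TERM: introduce A -> h and substitute in every rule of length ≥2.
BIN: F -> SFA becomes F -> SB, B -> FA; S -> SFA becomes S -> SC, C -> FA.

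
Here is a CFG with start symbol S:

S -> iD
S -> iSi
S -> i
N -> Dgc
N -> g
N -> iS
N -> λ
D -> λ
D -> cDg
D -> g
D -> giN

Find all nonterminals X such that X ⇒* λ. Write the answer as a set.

{D, N}

Directly nullable (have an ε-rule): {D, N}.
Not nullable: S — each has a terminal in every rule's right-hand side or depends on a non-nullable symbol.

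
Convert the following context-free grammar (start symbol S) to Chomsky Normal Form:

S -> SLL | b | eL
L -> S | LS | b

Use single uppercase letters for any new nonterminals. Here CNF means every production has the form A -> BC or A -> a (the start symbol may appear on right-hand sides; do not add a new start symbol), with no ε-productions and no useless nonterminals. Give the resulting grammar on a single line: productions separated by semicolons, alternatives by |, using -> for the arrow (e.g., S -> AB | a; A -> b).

S -> b | AL | SC; A -> e; B -> LL; C -> LL; L -> b | AL | LS | SB

No ε-productions.
After unit-elimination: S -> b | eL | SLL; L -> b | LS | eL | SLL.
TERM: introduce A -> e and substitute in every rule of length ≥2.
BIN: L -> SLL becomes L -> SB, B -> LL; S -> SLL becomes S -> SC, C -> LL.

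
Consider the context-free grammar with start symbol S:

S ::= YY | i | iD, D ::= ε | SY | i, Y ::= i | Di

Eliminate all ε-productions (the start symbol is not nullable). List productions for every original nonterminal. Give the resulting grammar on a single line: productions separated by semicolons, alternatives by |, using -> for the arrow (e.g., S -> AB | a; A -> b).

S -> i | YY | iD; D -> i | SY; Y -> i | Di

Nullable set: {D}.
S -> iD: D nullable, giving i | iD.
Drop D -> ε.
Y -> Di: D nullable, giving Di | i.
Unchanged (no nullable symbols): S -> YY; S -> i; D -> SY; D -> i; Y -> i.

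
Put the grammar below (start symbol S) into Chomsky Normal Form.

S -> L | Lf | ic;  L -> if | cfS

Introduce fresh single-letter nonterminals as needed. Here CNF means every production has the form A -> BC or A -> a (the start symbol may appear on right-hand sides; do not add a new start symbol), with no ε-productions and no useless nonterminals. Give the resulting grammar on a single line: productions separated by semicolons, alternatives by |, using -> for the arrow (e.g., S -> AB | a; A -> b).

S -> AE | CA | CB | LB; A -> c; B -> f; C -> i; D -> BS; E -> BS; L -> AD | CB

No ε-productions.
After unit-elimination: S -> Lf | ic | if | cfS; L -> if | cfS.
TERM: introduce A -> c, B -> f, C -> i and substitute in every rule of length ≥2.
BIN: L -> ABS becomes L -> AD, D -> BS; S -> ABS becomes S -> AE, E -> BS.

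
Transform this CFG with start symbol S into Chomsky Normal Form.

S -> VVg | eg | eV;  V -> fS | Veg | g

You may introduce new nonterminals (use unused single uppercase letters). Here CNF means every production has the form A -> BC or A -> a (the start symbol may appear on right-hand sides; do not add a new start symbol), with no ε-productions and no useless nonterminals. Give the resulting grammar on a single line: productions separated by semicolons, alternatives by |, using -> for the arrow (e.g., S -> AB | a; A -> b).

No ε-productions.
No unit productions to eliminate.
TERM: introduce B -> e, C -> f, A -> g and substitute in every rule of length ≥2.
BIN: S -> VVA becomes S -> VD, D -> VA; V -> VBA becomes V -> VE, E -> BA.

S -> BA | BV | VD; A -> g; B -> e; C -> f; D -> VA; E -> BA; V -> g | CS | VE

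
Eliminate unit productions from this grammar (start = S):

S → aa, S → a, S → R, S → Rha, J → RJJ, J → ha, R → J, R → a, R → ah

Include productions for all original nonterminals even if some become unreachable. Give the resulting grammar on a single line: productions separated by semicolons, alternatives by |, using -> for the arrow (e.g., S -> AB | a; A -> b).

S -> a | aa | ah | ha | RJJ | Rha; J -> ha | RJJ; R -> a | ah | ha | RJJ

Unit productions: R->J, S->R.
Unit pairs (A ⇒* B via units): (R,J), (S,J), (S,R).
S: inherits non-unit rules of {J, R, S} → RJJ | Rha | a | aa | ah | ha.
J: inherits non-unit rules of {J} → RJJ | ha.
R: inherits non-unit rules of {J, R} → RJJ | a | ah | ha.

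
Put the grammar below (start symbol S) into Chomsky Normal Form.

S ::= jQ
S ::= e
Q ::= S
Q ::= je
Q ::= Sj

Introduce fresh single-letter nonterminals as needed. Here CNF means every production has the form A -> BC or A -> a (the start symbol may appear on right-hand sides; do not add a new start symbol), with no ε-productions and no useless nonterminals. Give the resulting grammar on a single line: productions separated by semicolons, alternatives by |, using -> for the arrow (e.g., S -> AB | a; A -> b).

S -> e | AQ; A -> j; B -> e; Q -> e | AB | AQ | SA

No ε-productions.
After unit-elimination: S -> e | jQ; Q -> e | Sj | jQ | je.
TERM: introduce B -> e, A -> j and substitute in every rule of length ≥2.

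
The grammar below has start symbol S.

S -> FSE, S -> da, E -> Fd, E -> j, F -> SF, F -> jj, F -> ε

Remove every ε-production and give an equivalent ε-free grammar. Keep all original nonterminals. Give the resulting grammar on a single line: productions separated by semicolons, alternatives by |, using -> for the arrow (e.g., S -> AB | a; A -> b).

S -> SE | da | FSE; E -> d | j | Fd; F -> S | SF | jj

Nullable set: {F}.
S -> FSE: F nullable, giving FSE | SE.
E -> Fd: F nullable, giving Fd | d.
Drop F -> ε.
F -> SF: F nullable, giving S | SF.
Unchanged (no nullable symbols): S -> da; E -> j; F -> jj.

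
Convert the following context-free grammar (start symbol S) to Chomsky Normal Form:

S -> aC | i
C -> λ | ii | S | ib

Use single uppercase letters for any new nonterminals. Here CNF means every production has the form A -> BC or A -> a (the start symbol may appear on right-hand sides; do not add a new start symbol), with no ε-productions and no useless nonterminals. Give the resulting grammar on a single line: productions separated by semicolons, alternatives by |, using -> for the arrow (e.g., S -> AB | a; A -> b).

S -> a | i | AC; A -> a; B -> i; C -> a | i | AC | BB | BD; D -> b

Nullable: {C}; after ε-elimination: S -> a | i | aC; C -> S | ib | ii.
After unit-elimination: S -> a | i | aC; C -> a | i | aC | ib | ii.
TERM: introduce A -> a, D -> b, B -> i and substitute in every rule of length ≥2.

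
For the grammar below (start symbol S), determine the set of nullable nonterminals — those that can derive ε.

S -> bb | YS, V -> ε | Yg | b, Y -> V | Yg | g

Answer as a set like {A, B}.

{V, Y}

Directly nullable (have an ε-rule): {V}.
Y is nullable via Y -> V (every symbol on the right is already known nullable).
Not nullable: S — each has a terminal in every rule's right-hand side or depends on a non-nullable symbol.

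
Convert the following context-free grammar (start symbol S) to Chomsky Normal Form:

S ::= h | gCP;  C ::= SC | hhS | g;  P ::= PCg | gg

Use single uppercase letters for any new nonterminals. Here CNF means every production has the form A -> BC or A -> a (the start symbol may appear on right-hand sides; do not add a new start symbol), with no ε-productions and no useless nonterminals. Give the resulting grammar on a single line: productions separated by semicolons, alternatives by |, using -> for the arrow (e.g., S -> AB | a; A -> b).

No ε-productions.
No unit productions to eliminate.
TERM: introduce B -> g, A -> h and substitute in every rule of length ≥2.
BIN: C -> AAS becomes C -> AD, D -> AS; P -> PCB becomes P -> PE, E -> CB; S -> BCP becomes S -> BF, F -> CP.

S -> h | BF; A -> h; B -> g; C -> g | AD | SC; D -> AS; E -> CB; F -> CP; P -> BB | PE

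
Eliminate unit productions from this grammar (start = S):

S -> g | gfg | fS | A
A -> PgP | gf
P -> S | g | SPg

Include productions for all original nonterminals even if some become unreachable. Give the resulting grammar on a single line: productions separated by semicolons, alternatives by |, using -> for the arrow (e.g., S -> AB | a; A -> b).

S -> g | fS | gf | PgP | gfg; A -> gf | PgP; P -> g | fS | gf | PgP | SPg | gfg

Unit productions: P->S, S->A.
Unit pairs (A ⇒* B via units): (P,A), (P,S), (S,A).
S: inherits non-unit rules of {A, S} → PgP | fS | g | gf | gfg.
A: inherits non-unit rules of {A} → PgP | gf.
P: inherits non-unit rules of {A, P, S} → PgP | SPg | fS | g | gf | gfg.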